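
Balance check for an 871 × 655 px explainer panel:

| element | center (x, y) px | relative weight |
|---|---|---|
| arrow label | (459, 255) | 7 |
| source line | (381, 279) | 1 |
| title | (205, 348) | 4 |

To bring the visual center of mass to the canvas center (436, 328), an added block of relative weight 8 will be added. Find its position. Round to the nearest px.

With the added block, Σw becomes 7 + 1 + 4 + 8 = 20.
x: need Σw·x = 20·436 = 8720. Existing = 7·459 + 1·381 + 4·205 = 4414. Remainder 4306 / 8 ≈ 538.25.
y: need Σw·y = 20·328 = 6560. Existing = 7·255 + 1·279 + 4·348 = 3456. Remainder 3104 / 8 ≈ 388.00.

(538, 388)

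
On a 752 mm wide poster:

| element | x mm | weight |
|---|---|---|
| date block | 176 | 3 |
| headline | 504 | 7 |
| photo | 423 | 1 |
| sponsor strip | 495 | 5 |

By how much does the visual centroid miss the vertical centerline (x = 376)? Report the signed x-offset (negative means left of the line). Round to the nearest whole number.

≈ 59 mm

Total weight = 3 + 7 + 1 + 5 = 16.
x-moment: 3·176 + 7·504 + 1·423 + 5·495 = 6954; centroid 6954/16 ≈ 434.62.
Offset from x = 376: 434.62 − 376 ≈ 58.62.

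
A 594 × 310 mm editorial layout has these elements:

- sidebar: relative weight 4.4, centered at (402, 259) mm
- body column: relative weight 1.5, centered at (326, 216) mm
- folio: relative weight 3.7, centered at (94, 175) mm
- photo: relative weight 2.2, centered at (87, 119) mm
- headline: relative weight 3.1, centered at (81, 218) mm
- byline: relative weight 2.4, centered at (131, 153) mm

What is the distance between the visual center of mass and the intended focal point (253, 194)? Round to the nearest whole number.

≈ 59 mm

Weights sum to 4.4 + 1.5 + 3.7 + 2.2 + 3.1 + 2.4 = 17.3.
Σw·x = 4.4·402 + 1.5·326 + 3.7·94 + 2.2·87 + 3.1·81 + 2.4·131 = 3362.5, so x̄ = 3362.5/17.3 ≈ 194.36.
Σw·y = 4.4·259 + 1.5·216 + 3.7·175 + 2.2·119 + 3.1·218 + 2.4·153 = 3415.9, so ȳ = 3415.9/17.3 ≈ 197.45.
From (253, 194): dx = -58.64, dy = 3.45, so the distance is √(dx²+dy²) ≈ 58.74.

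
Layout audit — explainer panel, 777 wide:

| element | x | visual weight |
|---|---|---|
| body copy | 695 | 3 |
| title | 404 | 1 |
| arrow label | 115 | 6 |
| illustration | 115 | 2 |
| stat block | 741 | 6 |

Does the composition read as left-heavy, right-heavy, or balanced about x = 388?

Total weight = 3 + 1 + 6 + 2 + 6 = 18.
Σw·x = 3·695 + 1·404 + 6·115 + 2·115 + 6·741 = 7855, so x̄ = 7855/18 ≈ 436.39.
436.4 lies right of the midline 388, so the layout is right-heavy.

right-heavy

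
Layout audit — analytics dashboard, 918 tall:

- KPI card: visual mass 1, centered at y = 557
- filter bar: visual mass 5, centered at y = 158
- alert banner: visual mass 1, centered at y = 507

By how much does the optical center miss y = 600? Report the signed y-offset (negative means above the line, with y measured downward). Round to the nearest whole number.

Total weight = 1 + 5 + 1 = 7.
y-moment: 1·557 + 5·158 + 1·507 = 1854; centroid 1854/7 ≈ 264.86.
Against y = 600, that's 264.86 − 600 = -335.14.

≈ -335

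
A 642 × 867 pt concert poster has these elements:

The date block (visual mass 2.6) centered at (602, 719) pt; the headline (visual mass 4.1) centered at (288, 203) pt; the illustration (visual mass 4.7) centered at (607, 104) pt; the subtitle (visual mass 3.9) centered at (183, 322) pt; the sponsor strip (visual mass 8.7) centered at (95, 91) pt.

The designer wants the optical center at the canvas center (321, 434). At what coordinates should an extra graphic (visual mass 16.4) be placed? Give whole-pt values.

With the extra graphic, Σw becomes 2.6 + 4.1 + 4.7 + 3.9 + 8.7 + 16.4 = 40.4.
x: target moment 40.4×321 = 12968.4; current 2.6·602 + 4.1·288 + 4.7·607 + 3.9·183 + 8.7·95 = 7139.1; the extra graphic supplies 5829.3, so x = 5829.3/16.4 ≈ 355.45.
y: target moment 40.4×434 = 17533.6; current 2.6·719 + 4.1·203 + 4.7·104 + 3.9·322 + 8.7·91 = 5238.0; the extra graphic supplies 12295.6, so y = 12295.6/16.4 ≈ 749.73.

(355, 750)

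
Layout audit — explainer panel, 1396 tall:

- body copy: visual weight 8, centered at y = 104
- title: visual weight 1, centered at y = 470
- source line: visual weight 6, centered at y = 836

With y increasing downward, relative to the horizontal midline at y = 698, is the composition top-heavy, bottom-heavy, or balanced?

Weights sum to 8 + 1 + 6 = 15.
y-moment: 8·104 + 1·470 + 6·836 = 6318; centroid 6318/15 ≈ 421.20.
421.2 vs midline 698 → top-heavy.

top-heavy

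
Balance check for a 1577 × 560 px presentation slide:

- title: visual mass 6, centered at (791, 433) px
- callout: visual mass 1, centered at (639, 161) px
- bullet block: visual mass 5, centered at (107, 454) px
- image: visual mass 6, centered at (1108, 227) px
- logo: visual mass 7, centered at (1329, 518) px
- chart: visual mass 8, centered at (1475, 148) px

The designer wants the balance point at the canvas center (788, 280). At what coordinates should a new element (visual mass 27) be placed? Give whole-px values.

(504, 207)

After adding the new element, total weight = 6 + 1 + 5 + 6 + 7 + 8 + 27 = 60.
Along x: (33671 + 27·x) / 60 = 788 (existing moment 6·791 + 1·639 + 5·107 + 6·1108 + 7·1329 + 8·1475 = 33671) ⇒ x = (47280 − 33671) / 27 ≈ 504.04.
Along y: (11201 + 27·y) / 60 = 280 (existing moment 6·433 + 1·161 + 5·454 + 6·227 + 7·518 + 8·148 = 11201) ⇒ y = (16800 − 11201) / 27 ≈ 207.37.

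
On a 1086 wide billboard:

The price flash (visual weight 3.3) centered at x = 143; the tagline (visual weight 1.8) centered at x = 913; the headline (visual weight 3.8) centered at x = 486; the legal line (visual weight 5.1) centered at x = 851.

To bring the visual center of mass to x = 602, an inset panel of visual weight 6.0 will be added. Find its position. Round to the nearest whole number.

New total weight: (3.3 + 1.8 + 3.8 + 5.1) + 6.0 = 20.0.
x: need Σw·x = 20.0·602 = 12040.0. Existing = 3.3·143 + 1.8·913 + 3.8·486 + 5.1·851 = 8302.2. Remainder 3737.8 / 6.0 ≈ 622.97.

x ≈ 623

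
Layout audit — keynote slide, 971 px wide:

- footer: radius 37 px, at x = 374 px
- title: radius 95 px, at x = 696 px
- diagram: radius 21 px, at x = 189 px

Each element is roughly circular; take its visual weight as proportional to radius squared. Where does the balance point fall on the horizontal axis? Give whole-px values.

Weights ∝ r²: footer 37² = 1369, title 95² = 9025, diagram 21² = 441; Σw = 10835.
Σw·x = 1369·374 + 9025·696 + 441·189 = 6876755, so x̄ = 6876755/10835 ≈ 634.68.

x ≈ 635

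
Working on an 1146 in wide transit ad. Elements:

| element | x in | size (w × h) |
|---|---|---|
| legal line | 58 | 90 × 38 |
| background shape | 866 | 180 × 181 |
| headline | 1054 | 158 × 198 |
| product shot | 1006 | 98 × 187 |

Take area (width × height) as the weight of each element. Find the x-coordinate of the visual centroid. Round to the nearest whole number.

Taking area as weight: legal line 90·38 = 3420, background shape 180·181 = 32580, headline 158·198 = 31284, product shot 98·187 = 18326. Sum 85610.
x-moment: 3420·58 + 32580·866 + 31284·1054 + 18326·1006 = 79821932; centroid 79821932/85610 ≈ 932.39.

x ≈ 932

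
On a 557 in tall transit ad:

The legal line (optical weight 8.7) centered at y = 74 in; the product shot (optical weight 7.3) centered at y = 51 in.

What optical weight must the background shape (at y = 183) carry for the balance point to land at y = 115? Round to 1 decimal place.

w ≈ 12.1

Existing Σw = 16.0 (8.7 + 7.3); existing moment 8.7·74 + 7.3·51 = 1016.1.
Balance at y = 115 requires (1016.1 + w·183) / (16.0 + w) = 115.
Solving: w = (115·16.0 − 1016.1) / (183 − 115) = 823.9 / 68 ≈ 12.12.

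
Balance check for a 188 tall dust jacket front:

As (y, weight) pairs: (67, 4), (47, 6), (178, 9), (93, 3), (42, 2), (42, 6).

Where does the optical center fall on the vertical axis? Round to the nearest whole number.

Total weight = 4 + 6 + 9 + 3 + 2 + 6 = 30.
Σw·y = 2767; ȳ = 2767/30 ≈ 92.23.

y ≈ 92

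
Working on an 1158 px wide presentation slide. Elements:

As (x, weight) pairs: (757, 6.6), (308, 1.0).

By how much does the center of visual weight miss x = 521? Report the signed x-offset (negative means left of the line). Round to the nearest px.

Total weight = 6.6 + 1.0 = 7.6.
x-moment: 6.6·757 + 1.0·308 = 5304.2; centroid 5304.2/7.6 ≈ 697.92.
Offset from x = 521: 697.92 − 521 ≈ 176.92.

≈ 177 px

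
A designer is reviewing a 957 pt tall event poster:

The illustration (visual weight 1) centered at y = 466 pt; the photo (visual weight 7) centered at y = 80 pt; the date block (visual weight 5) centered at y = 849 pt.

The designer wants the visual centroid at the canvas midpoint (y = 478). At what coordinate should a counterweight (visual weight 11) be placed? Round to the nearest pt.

After adding the counterweight, total weight = 1 + 7 + 5 + 11 = 24.
y: need Σw·y = 24·478 = 11472. Existing = 1·466 + 7·80 + 5·849 = 5271. Remainder 6201 / 11 ≈ 563.73.

y ≈ 564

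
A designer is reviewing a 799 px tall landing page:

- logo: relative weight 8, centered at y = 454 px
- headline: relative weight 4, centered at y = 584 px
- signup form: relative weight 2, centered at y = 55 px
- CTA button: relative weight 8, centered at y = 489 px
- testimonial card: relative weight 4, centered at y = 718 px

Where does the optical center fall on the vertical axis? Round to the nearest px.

Total weight = 8 + 4 + 2 + 8 + 4 = 26.
Σw·y = 8·454 + 4·584 + 2·55 + 8·489 + 4·718 = 12862, so ȳ = 12862/26 ≈ 494.69.

y ≈ 495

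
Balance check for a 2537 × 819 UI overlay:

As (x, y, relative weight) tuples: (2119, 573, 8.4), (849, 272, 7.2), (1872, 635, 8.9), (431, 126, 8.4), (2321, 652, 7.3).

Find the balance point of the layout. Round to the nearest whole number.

(1521, 454)

Σw = 8.4 + 7.2 + 8.9 + 8.4 + 7.3 = 40.2.
Σw·x = 8.4·2119 + 7.2·849 + 8.9·1872 + 8.4·431 + 7.3·2321 = 61136.9, so x̄ = 61136.9/40.2 ≈ 1520.82.
Σw·y = 8.4·573 + 7.2·272 + 8.9·635 + 8.4·126 + 7.3·652 = 18241.1, so ȳ = 18241.1/40.2 ≈ 453.76.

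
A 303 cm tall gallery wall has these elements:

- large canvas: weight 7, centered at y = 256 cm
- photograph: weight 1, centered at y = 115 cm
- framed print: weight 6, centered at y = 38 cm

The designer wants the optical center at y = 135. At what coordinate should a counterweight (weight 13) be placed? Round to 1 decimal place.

y ≈ 116.2

With the counterweight, Σw becomes 7 + 1 + 6 + 13 = 27.
Along y: (2135 + 13·y) / 27 = 135 (existing moment 7·256 + 1·115 + 6·38 = 2135) ⇒ y = (3645 − 2135) / 13 ≈ 116.15.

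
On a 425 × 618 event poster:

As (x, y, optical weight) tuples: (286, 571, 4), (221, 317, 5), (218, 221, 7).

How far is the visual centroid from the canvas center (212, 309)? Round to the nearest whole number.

Weights sum to 4 + 5 + 7 = 16.
Σw·x = 4·286 + 5·221 + 7·218 = 3775, so x̄ = 3775/16 ≈ 235.94.
Σw·y = 4·571 + 5·317 + 7·221 = 5416, so ȳ = 5416/16 ≈ 338.50.
Relative to (212, 309): Δ = (23.94, 29.50); |Δ| = √(23.94² + 29.50²) ≈ 37.99.

≈ 38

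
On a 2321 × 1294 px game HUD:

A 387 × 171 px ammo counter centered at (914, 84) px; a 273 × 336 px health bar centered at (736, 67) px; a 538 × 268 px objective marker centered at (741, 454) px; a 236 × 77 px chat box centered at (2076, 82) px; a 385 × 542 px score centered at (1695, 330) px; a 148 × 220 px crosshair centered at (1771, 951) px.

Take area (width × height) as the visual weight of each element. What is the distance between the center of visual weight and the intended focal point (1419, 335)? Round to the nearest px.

Areas: ammo counter 387·171 = 66177, health bar 273·336 = 91728, objective marker 538·268 = 144184, chat box 236·77 = 18172, score 385·542 = 208670, crosshair 148·220 = 32560. Total weight = 561491.
x: moment 683922412 / weight 561491 ≈ 1218.05
Σw·y = 178479944; ȳ = 178479944/561491 ≈ 317.87.
Offset from (1419, 335): Δx ≈ -200.95, Δy ≈ -17.13; distance = √(Δx² + Δy²) ≈ 201.68.

≈ 202 px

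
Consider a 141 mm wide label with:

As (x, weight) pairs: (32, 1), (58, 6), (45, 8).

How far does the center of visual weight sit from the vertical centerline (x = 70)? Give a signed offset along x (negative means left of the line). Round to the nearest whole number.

Total weight = 1 + 6 + 8 = 15.
Σw·x = 1·32 + 6·58 + 8·45 = 740, so x̄ = 740/15 ≈ 49.33.
Against x = 70, that's 49.33 − 70 = -20.67.

≈ -21 mm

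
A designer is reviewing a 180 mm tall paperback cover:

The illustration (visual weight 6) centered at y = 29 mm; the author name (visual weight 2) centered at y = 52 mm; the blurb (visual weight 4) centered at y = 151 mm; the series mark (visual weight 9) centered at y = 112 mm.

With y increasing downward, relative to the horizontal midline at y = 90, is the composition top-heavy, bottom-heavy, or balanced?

balanced

Weights sum to 6 + 2 + 4 + 9 = 21.
y-moment: 6·29 + 2·52 + 4·151 + 9·112 = 1890; centroid 1890/21 ≈ 90.00.
90.00 = 90 exactly: balanced.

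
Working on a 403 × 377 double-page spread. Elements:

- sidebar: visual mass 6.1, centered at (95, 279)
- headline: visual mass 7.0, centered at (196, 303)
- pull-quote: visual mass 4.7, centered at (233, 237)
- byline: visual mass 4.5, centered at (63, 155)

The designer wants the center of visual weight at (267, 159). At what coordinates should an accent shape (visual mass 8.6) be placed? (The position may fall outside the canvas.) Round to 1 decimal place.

(572.1, -83.9)

With the accent shape, Σw becomes 6.1 + 7.0 + 4.7 + 4.5 + 8.6 = 30.9.
Along x: (3330.1 + 8.6·x) / 30.9 = 267 (existing moment 6.1·95 + 7.0·196 + 4.7·233 + 4.5·63 = 3330.1) ⇒ x = (8250.3 − 3330.1) / 8.6 ≈ 572.12.
Along y: (5634.3 + 8.6·y) / 30.9 = 159 (existing moment 6.1·279 + 7.0·303 + 4.7·237 + 4.5·155 = 5634.3) ⇒ y = (4913.1 − 5634.3) / 8.6 ≈ -83.86.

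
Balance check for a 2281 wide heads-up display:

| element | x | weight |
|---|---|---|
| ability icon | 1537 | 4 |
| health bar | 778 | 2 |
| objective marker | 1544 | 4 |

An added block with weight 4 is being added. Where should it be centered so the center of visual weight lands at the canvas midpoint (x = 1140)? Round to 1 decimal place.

After adding the added block, total weight = 4 + 2 + 4 + 4 = 14.
Along x: (13880 + 4·x) / 14 = 1140 (existing moment 4·1537 + 2·778 + 4·1544 = 13880) ⇒ x = (15960 − 13880) / 4 ≈ 520.00.

x ≈ 520.0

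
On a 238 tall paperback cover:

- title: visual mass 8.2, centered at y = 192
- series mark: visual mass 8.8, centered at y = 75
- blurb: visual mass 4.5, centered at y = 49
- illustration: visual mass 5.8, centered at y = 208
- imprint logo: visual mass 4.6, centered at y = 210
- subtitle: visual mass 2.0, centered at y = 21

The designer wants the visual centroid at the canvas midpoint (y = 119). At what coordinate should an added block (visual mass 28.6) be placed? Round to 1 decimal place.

y ≈ 96.8

With the added block, Σw becomes 8.2 + 8.8 + 4.5 + 5.8 + 4.6 + 2.0 + 28.6 = 62.5.
y: target moment 62.5×119 = 7437.5; current 8.2·192 + 8.8·75 + 4.5·49 + 5.8·208 + 4.6·210 + 2.0·21 = 4669.3; the added block supplies 2768.2, so y = 2768.2/28.6 ≈ 96.79.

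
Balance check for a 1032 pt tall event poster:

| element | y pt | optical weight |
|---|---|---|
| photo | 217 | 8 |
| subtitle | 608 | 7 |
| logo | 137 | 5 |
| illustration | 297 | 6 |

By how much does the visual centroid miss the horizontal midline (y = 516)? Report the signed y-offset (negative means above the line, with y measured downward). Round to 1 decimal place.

≈ -190.7 pt

Σw = 8 + 7 + 5 + 6 = 26.
Σw·y = 8·217 + 7·608 + 5·137 + 6·297 = 8459, so ȳ = 8459/26 ≈ 325.35.
Against y = 516, that's 325.35 − 516 = -190.65.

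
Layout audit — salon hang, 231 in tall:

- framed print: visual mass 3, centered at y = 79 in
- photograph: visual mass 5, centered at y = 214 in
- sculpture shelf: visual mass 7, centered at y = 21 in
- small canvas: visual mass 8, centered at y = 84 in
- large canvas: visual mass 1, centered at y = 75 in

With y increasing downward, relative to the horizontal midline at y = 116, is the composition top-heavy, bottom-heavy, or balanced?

Weights sum to 3 + 5 + 7 + 8 + 1 = 24.
Σw·y = 3·79 + 5·214 + 7·21 + 8·84 + 1·75 = 2201, so ȳ = 2201/24 ≈ 91.71.
91.7 vs midline 116 → top-heavy.

top-heavy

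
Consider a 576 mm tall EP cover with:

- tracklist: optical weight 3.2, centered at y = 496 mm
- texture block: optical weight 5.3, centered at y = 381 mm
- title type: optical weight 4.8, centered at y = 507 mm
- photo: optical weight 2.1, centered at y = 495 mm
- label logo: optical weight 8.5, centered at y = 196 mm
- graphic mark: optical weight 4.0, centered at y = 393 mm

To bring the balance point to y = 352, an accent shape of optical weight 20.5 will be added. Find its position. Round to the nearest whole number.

After adding the accent shape, total weight = 3.2 + 5.3 + 4.8 + 2.1 + 8.5 + 4.0 + 20.5 = 48.4.
y: target moment 48.4×352 = 17036.8; current 3.2·496 + 5.3·381 + 4.8·507 + 2.1·495 + 8.5·196 + 4.0·393 = 10317.6; the accent shape supplies 6719.2, so y = 6719.2/20.5 ≈ 327.77.

y ≈ 328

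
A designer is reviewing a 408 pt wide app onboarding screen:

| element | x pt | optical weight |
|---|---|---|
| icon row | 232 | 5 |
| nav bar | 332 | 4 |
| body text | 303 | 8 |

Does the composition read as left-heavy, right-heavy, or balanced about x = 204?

Σw = 5 + 4 + 8 = 17.
x: (5·232 + 4·332 + 8·303) / 17 = 4912 / 17 ≈ 288.94
288.9 lies right of the midline 204, so the layout is right-heavy.

right-heavy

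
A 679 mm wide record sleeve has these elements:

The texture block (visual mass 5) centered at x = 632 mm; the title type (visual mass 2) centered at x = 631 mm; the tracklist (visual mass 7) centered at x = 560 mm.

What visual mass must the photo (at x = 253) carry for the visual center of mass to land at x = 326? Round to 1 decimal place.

w ≈ 51.8

Fixed elements: Σw = 5 + 2 + 7 = 14, Σw·x = 5·632 + 2·631 + 7·560 = 8342.
For the centroid to hit 326: (8342 + w·253) / (14 + w) = 326.
So w = (326·14 − 8342)/(253 − 326) = -3778/-73 ≈ 51.75.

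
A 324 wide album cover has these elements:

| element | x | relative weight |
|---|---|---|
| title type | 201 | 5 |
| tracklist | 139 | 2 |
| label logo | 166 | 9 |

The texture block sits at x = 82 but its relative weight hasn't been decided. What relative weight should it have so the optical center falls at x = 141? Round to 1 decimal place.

Existing Σw = 16 (5 + 2 + 9); existing moment 5·201 + 2·139 + 9·166 = 2777.
Balance at x = 141 requires (2777 + w·82) / (16 + w) = 141.
Rearranging, w·(82 − 141) = 141·16 − 2777 = -521, so w ≈ -521/-59 = 8.83.

w ≈ 8.8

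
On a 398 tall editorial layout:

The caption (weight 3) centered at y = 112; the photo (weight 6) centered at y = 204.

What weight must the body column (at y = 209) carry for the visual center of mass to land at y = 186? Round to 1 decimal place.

w ≈ 5.0

Existing Σw = 9 (3 + 6); existing moment 3·112 + 6·204 = 1560.
Set Σw·y/Σw = 186: (1560 + 209w) = 186·(9 + w).
Solving: w = (186·9 − 1560) / (209 − 186) = 114 / 23 ≈ 4.96.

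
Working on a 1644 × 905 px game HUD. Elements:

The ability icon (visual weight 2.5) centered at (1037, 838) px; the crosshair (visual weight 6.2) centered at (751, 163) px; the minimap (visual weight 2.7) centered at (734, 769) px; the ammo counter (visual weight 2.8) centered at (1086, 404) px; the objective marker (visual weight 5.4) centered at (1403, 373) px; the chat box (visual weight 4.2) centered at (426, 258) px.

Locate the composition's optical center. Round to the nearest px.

Weights sum to 2.5 + 6.2 + 2.7 + 2.8 + 5.4 + 4.2 = 23.8.
Σw·x = 2.5·1037 + 6.2·751 + 2.7·734 + 2.8·1086 + 5.4·1403 + 4.2·426 = 21636.7, so x̄ = 21636.7/23.8 ≈ 909.11.
Σw·y = 2.5·838 + 6.2·163 + 2.7·769 + 2.8·404 + 5.4·373 + 4.2·258 = 9410.9, so ȳ = 9410.9/23.8 ≈ 395.42.

(909, 395)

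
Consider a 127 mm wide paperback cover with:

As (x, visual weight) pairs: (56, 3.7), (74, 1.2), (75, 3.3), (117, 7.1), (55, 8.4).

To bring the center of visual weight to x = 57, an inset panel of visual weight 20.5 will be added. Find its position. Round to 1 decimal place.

x ≈ 33.3

After adding the inset panel, total weight = 3.7 + 1.2 + 3.3 + 7.1 + 8.4 + 20.5 = 44.2.
x: need Σw·x = 44.2·57 = 2519.4. Existing = 3.7·56 + 1.2·74 + 3.3·75 + 7.1·117 + 8.4·55 = 1836.2. Remainder 683.2 / 20.5 ≈ 33.33.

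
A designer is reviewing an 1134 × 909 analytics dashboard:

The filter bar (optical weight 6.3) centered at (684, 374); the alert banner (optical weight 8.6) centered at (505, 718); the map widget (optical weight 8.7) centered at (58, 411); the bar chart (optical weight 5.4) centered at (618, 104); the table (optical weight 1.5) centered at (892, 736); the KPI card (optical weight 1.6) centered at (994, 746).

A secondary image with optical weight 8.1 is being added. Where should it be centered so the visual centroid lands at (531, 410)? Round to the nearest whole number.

After adding the secondary image, total weight = 6.3 + 8.6 + 8.7 + 5.4 + 1.5 + 1.6 + 8.1 = 40.2.
Along x: (15422.4 + 8.1·x) / 40.2 = 531 (existing moment 6.3·684 + 8.6·505 + 8.7·58 + 5.4·618 + 1.5·892 + 1.6·994 = 15422.4) ⇒ x = (21346.2 − 15422.4) / 8.1 ≈ 731.33.
Along y: (14965.9 + 8.1·y) / 40.2 = 410 (existing moment 6.3·374 + 8.6·718 + 8.7·411 + 5.4·104 + 1.5·736 + 1.6·746 = 14965.9) ⇒ y = (16482.0 − 14965.9) / 8.1 ≈ 187.17.

(731, 187)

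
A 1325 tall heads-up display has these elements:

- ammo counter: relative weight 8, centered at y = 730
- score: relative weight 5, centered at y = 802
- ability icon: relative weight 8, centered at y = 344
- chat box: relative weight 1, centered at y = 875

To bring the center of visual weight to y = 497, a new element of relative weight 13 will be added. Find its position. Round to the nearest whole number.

y ≈ 301

After adding the new element, total weight = 8 + 5 + 8 + 1 + 13 = 35.
y: target moment 35×497 = 17395; current 8·730 + 5·802 + 8·344 + 1·875 = 13477; the new element supplies 3918, so y = 3918/13 ≈ 301.38.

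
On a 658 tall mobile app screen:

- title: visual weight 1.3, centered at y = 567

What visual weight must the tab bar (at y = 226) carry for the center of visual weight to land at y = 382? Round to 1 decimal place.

w ≈ 1.5

The single fixed element contributes weight 1.3, moment 1.3·567 = 737.1.
Balance at y = 382 requires (737.1 + w·226) / (1.3 + w) = 382.
Rearranging, w·(226 − 382) = 382·1.3 − 737.1 = -240.5, so w ≈ -240.5/-156 = 1.54.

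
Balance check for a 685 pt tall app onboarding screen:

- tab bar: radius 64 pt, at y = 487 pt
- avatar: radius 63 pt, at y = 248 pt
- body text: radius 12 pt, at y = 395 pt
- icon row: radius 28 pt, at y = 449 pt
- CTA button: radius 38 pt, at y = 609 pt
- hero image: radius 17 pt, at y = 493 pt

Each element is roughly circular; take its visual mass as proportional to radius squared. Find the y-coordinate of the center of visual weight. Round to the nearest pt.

y ≈ 411

r² weights: tab bar 64² = 4096, avatar 63² = 3969, body text 12² = 144, icon row 28² = 784, CTA button 38² = 1444, hero image 17² = 289. Total = 10726.
y: (4096·487 + 3969·248 + 144·395 + 784·449 + 1444·609 + 289·493) / 10726 = 4409833 / 10726 ≈ 411.13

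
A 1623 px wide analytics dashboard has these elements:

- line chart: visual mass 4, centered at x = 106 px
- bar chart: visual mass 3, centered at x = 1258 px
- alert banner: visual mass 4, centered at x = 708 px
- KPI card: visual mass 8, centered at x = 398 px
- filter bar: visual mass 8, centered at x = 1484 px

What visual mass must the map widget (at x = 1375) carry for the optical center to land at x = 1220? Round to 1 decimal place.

w ≈ 70.0

Fixed elements: Σw = 4 + 3 + 4 + 8 + 8 = 27, Σw·x = 4·106 + 3·1258 + 4·708 + 8·398 + 8·1484 = 22086.
Balance at x = 1220 requires (22086 + w·1375) / (27 + w) = 1220.
Rearranging, w·(1375 − 1220) = 1220·27 − 22086 = 10854, so w ≈ 10854/155 = 70.03.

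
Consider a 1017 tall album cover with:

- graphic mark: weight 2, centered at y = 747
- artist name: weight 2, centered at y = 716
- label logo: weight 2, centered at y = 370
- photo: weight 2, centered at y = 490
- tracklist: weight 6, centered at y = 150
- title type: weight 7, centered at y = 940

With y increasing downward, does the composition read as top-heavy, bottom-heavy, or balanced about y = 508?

bottom-heavy

Σw = 2 + 2 + 2 + 2 + 6 + 7 = 21.
Σw·y = 12126; ȳ = 12126/21 ≈ 577.43.
577.4 vs midline 508 → bottom-heavy.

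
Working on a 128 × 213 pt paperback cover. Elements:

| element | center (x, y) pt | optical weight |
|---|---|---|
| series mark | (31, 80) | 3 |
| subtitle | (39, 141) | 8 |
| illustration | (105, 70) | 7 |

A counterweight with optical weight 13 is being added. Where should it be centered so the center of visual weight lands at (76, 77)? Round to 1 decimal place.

After adding the counterweight, total weight = 3 + 8 + 7 + 13 = 31.
x: target moment 31×76 = 2356; current 3·31 + 8·39 + 7·105 = 1140; the counterweight supplies 1216, so x = 1216/13 ≈ 93.54.
y: target moment 31×77 = 2387; current 3·80 + 8·141 + 7·70 = 1858; the counterweight supplies 529, so y = 529/13 ≈ 40.69.

(93.5, 40.7)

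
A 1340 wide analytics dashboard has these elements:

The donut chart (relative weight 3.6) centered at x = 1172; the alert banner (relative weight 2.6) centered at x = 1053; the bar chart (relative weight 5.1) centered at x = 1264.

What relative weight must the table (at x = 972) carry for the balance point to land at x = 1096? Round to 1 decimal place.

Existing Σw = 11.3 (3.6 + 2.6 + 5.1); existing moment 3.6·1172 + 2.6·1053 + 5.1·1264 = 13403.4.
For the centroid to hit 1096: (13403.4 + w·972) / (11.3 + w) = 1096.
So w = (1096·11.3 − 13403.4)/(972 − 1096) = -1018.6/-124 ≈ 8.21.

w ≈ 8.2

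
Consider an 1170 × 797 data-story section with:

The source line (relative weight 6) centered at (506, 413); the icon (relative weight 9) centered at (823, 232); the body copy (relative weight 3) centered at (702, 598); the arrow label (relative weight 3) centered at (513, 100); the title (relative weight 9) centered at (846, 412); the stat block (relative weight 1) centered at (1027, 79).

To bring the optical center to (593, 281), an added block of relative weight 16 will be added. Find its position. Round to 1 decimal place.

(321.4, 172.5)

With the added block, Σw becomes 6 + 9 + 3 + 3 + 9 + 1 + 16 = 47.
Along x: (22729 + 16·x) / 47 = 593 (existing moment 6·506 + 9·823 + 3·702 + 3·513 + 9·846 + 1·1027 = 22729) ⇒ x = (27871 − 22729) / 16 ≈ 321.38.
Along y: (10447 + 16·y) / 47 = 281 (existing moment 6·413 + 9·232 + 3·598 + 3·100 + 9·412 + 1·79 = 10447) ⇒ y = (13207 − 10447) / 16 ≈ 172.50.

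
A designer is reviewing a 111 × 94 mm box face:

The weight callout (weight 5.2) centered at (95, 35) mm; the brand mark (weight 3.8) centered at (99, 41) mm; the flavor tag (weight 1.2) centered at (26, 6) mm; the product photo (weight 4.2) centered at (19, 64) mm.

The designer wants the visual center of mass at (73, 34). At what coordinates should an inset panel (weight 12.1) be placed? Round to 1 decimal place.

With the inset panel, Σw becomes 5.2 + 3.8 + 1.2 + 4.2 + 12.1 = 26.5.
Along x: (981.2 + 12.1·x) / 26.5 = 73 (existing moment 5.2·95 + 3.8·99 + 1.2·26 + 4.2·19 = 981.2) ⇒ x = (1934.5 − 981.2) / 12.1 ≈ 78.79.
Along y: (613.8 + 12.1·y) / 26.5 = 34 (existing moment 5.2·35 + 3.8·41 + 1.2·6 + 4.2·64 = 613.8) ⇒ y = (901.0 − 613.8) / 12.1 ≈ 23.74.

(78.8, 23.7)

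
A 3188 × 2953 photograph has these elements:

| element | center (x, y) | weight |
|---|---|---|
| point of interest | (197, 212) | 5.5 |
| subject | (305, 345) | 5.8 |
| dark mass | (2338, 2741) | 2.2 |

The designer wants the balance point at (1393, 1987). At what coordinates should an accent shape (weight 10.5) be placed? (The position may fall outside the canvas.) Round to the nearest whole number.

After adding the accent shape, total weight = 5.5 + 5.8 + 2.2 + 10.5 = 24.0.
x: target moment 24.0×1393 = 33432.0; current 5.5·197 + 5.8·305 + 2.2·2338 = 7996.1; the accent shape supplies 25435.9, so x = 25435.9/10.5 ≈ 2422.47.
y: target moment 24.0×1987 = 47688.0; current 5.5·212 + 5.8·345 + 2.2·2741 = 9197.2; the accent shape supplies 38490.8, so y = 38490.8/10.5 ≈ 3665.79.

(2422, 3666)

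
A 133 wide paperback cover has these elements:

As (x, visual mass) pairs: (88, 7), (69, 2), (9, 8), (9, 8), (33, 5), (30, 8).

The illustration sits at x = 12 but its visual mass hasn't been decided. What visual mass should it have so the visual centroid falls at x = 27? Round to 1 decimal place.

Known weights sum to 7 + 2 + 8 + 8 + 5 + 8 = 38; their moment is 7·88 + 2·69 + 8·9 + 8·9 + 5·33 + 8·30 = 1303.
For the centroid to hit 27: (1303 + w·12) / (38 + w) = 27.
Rearranging, w·(12 − 27) = 27·38 − 1303 = -277, so w ≈ -277/-15 = 18.47.

w ≈ 18.5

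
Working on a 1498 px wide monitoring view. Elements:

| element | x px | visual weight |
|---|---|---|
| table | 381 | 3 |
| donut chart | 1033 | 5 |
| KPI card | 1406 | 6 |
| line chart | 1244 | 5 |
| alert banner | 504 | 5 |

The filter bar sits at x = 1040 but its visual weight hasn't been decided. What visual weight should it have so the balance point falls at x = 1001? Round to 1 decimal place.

Known weights sum to 3 + 5 + 6 + 5 + 5 = 24; their moment is 3·381 + 5·1033 + 6·1406 + 5·1244 + 5·504 = 23484.
For the centroid to hit 1001: (23484 + w·1040) / (24 + w) = 1001.
Rearranging, w·(1040 − 1001) = 1001·24 − 23484 = 540, so w ≈ 540/39 = 13.85.

w ≈ 13.8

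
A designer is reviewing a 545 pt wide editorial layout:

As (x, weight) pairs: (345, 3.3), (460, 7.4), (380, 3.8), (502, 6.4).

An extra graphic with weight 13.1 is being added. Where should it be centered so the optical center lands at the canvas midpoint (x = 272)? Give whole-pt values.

x ≈ 4

After adding the extra graphic, total weight = 3.3 + 7.4 + 3.8 + 6.4 + 13.1 = 34.0.
x: target moment 34.0×272 = 9248.0; current 3.3·345 + 7.4·460 + 3.8·380 + 6.4·502 = 9199.3; the extra graphic supplies 48.7, so x = 48.7/13.1 ≈ 3.72.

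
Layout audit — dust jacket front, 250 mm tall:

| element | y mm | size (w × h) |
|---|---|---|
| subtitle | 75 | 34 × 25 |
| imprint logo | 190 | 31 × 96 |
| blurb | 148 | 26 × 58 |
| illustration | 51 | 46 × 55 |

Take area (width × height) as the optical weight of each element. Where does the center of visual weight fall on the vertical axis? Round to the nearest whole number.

Taking area as weight: subtitle 34·25 = 850, imprint logo 31·96 = 2976, blurb 26·58 = 1508, illustration 46·55 = 2530. Sum 7864.
Σw·y = 850·75 + 2976·190 + 1508·148 + 2530·51 = 981404, so ȳ = 981404/7864 ≈ 124.80.

y ≈ 125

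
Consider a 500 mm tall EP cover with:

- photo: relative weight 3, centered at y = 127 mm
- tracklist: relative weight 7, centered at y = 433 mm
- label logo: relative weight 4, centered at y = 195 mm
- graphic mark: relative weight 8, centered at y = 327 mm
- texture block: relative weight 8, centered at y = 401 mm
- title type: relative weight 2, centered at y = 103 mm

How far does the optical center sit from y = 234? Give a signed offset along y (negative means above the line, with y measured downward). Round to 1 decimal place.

≈ 85.4 mm

Weights sum to 3 + 7 + 4 + 8 + 8 + 2 = 32.
y: (3·127 + 7·433 + 4·195 + 8·327 + 8·401 + 2·103) / 32 = 10222 / 32 ≈ 319.44
Difference: 319.44 − 234 ≈ 85.44.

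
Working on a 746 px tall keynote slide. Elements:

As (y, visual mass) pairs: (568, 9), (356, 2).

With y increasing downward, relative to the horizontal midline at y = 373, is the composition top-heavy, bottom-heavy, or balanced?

bottom-heavy

Σw = 9 + 2 = 11.
Σw·y = 9·568 + 2·356 = 5824, so ȳ = 5824/11 ≈ 529.45.
Since 529.5 is below (larger y than) 373, the composition reads bottom-heavy.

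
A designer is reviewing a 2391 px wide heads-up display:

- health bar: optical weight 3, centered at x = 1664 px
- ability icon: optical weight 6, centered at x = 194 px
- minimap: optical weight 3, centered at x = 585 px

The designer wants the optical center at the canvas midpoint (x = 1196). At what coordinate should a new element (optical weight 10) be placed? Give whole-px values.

With the new element, Σw becomes 3 + 6 + 3 + 10 = 22.
Along x: (7911 + 10·x) / 22 = 1196 (existing moment 3·1664 + 6·194 + 3·585 = 7911) ⇒ x = (26312 − 7911) / 10 ≈ 1840.10.

x ≈ 1840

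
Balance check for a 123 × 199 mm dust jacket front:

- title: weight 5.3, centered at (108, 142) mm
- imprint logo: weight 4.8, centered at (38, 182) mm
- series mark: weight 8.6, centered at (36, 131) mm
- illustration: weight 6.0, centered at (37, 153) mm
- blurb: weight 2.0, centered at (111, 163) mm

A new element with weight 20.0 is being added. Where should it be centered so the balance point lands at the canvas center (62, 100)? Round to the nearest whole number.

(69, 34)

New total weight: (5.3 + 4.8 + 8.6 + 6.0 + 2.0) + 20.0 = 46.7.
x: need Σw·x = 46.7·62 = 2895.4. Existing = 5.3·108 + 4.8·38 + 8.6·36 + 6.0·37 + 2.0·111 = 1508.4. Remainder 1387.0 / 20.0 ≈ 69.35.
y: need Σw·y = 46.7·100 = 4670.0. Existing = 5.3·142 + 4.8·182 + 8.6·131 + 6.0·153 + 2.0·163 = 3996.8. Remainder 673.2 / 20.0 ≈ 33.66.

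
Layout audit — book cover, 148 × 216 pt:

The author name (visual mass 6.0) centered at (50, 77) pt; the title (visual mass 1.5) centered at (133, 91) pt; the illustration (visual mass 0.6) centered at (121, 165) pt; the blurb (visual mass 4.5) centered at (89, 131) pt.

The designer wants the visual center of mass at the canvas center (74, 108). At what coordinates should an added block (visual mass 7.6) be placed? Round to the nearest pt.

After adding the added block, total weight = 6.0 + 1.5 + 0.6 + 4.5 + 7.6 = 20.2.
x: target moment 20.2×74 = 1494.8; current 6.0·50 + 1.5·133 + 0.6·121 + 4.5·89 = 972.6; the added block supplies 522.2, so x = 522.2/7.6 ≈ 68.71.
y: target moment 20.2×108 = 2181.6; current 6.0·77 + 1.5·91 + 0.6·165 + 4.5·131 = 1287.0; the added block supplies 894.6, so y = 894.6/7.6 ≈ 117.71.

(69, 118)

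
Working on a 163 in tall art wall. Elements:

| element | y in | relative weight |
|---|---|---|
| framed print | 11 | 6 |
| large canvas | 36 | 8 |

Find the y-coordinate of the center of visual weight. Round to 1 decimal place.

y ≈ 25.3

Σw = 6 + 8 = 14.
y-moment: 6·11 + 8·36 = 354; centroid 354/14 ≈ 25.29.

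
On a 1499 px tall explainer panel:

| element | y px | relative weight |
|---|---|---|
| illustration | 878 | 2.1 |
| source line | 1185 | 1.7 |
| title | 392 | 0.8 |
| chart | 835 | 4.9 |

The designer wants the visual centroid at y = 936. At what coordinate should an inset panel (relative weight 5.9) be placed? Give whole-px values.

With the inset panel, Σw becomes 2.1 + 1.7 + 0.8 + 4.9 + 5.9 = 15.4.
y: target moment 15.4×936 = 14414.4; current 2.1·878 + 1.7·1185 + 0.8·392 + 4.9·835 = 8263.4; the inset panel supplies 6151.0, so y = 6151.0/5.9 ≈ 1042.54.

y ≈ 1043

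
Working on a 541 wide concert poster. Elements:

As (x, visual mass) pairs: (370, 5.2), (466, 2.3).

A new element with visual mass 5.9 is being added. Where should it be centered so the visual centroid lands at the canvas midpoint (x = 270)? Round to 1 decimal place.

New total weight: (5.2 + 2.3) + 5.9 = 13.4.
x: need Σw·x = 13.4·270 = 3618.0. Existing = 5.2·370 + 2.3·466 = 2995.8. Remainder 622.2 / 5.9 ≈ 105.46.

x ≈ 105.5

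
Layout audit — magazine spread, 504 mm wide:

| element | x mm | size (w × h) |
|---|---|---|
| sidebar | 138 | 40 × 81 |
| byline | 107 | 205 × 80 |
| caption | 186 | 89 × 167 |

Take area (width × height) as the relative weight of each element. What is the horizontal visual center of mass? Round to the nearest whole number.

Areas: sidebar 40·81 = 3240, byline 205·80 = 16400, caption 89·167 = 14863. Total weight = 34503.
x-moment: 3240·138 + 16400·107 + 14863·186 = 4966438; centroid 4966438/34503 ≈ 143.94.

x ≈ 144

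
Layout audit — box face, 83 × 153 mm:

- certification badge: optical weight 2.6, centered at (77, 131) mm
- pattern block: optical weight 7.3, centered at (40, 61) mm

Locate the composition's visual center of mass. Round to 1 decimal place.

Σw = 2.6 + 7.3 = 9.9.
Σw·x = 2.6·77 + 7.3·40 = 492.2, so x̄ = 492.2/9.9 ≈ 49.72.
Σw·y = 2.6·131 + 7.3·61 = 785.9, so ȳ = 785.9/9.9 ≈ 79.38.

(49.7, 79.4)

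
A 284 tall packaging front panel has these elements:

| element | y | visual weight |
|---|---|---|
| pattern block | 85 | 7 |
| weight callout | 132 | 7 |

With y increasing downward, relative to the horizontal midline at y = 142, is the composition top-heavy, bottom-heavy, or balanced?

Total weight = 7 + 7 = 14.
Σw·y = 7·85 + 7·132 = 1519, so ȳ = 1519/14 ≈ 108.50.
Since 108.5 is above (smaller y than) 142, the composition reads top-heavy.

top-heavy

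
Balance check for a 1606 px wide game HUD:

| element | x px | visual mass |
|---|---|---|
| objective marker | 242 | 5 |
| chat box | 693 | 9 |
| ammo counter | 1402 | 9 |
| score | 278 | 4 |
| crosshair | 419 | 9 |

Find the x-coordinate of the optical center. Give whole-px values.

x ≈ 693

Weights sum to 5 + 9 + 9 + 4 + 9 = 36.
x-moment: 5·242 + 9·693 + 9·1402 + 4·278 + 9·419 = 24948; centroid 24948/36 ≈ 693.00.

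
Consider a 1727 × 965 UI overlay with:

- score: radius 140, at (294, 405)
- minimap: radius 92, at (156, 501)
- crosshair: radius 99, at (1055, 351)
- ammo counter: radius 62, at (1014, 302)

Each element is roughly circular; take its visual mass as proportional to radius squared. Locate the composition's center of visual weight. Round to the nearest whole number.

(511, 402)

Weights ∝ r²: score 140² = 19600, minimap 92² = 8464, crosshair 99² = 9801, ammo counter 62² = 3844; Σw = 41709.
Σw·x = 19600·294 + 8464·156 + 9801·1055 + 3844·1014 = 21320655, so x̄ = 21320655/41709 ≈ 511.18.
Σw·y = 19600·405 + 8464·501 + 9801·351 + 3844·302 = 16779503, so ȳ = 16779503/41709 ≈ 402.30.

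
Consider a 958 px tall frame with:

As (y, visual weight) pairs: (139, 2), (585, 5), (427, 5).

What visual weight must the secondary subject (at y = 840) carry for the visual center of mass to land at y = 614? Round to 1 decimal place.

w ≈ 9.0

Existing Σw = 12 (2 + 5 + 5); existing moment 2·139 + 5·585 + 5·427 = 5338.
For the centroid to hit 614: (5338 + w·840) / (12 + w) = 614.
Rearranging, w·(840 − 614) = 614·12 − 5338 = 2030, so w ≈ 2030/226 = 8.98.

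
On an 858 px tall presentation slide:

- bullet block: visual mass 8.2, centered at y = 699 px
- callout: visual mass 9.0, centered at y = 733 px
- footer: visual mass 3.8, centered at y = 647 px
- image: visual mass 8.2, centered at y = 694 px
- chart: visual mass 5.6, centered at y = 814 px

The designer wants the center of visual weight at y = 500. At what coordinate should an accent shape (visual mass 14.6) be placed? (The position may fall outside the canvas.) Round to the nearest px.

With the accent shape, Σw becomes 8.2 + 9.0 + 3.8 + 8.2 + 5.6 + 14.6 = 49.4.
y: need Σw·y = 49.4·500 = 24700.0. Existing = 8.2·699 + 9.0·733 + 3.8·647 + 8.2·694 + 5.6·814 = 25036.6. Remainder -336.6 / 14.6 ≈ -23.05.

y ≈ -23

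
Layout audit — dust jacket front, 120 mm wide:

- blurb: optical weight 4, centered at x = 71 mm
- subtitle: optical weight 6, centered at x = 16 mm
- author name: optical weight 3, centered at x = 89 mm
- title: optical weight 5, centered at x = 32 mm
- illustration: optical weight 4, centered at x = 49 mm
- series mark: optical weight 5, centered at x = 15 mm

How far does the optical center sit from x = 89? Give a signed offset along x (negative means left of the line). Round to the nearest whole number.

≈ -49 mm

Σw = 4 + 6 + 3 + 5 + 4 + 5 = 27.
x: moment 1078 / weight 27 ≈ 39.93
Offset from x = 89: 39.93 − 89 ≈ -49.07.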